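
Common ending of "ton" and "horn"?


Word 1: "ton"
Word 2: "horn"
Comparing from end:
  Pos -1: 'n' == 'n'
  Pos -2: 'o' != 'r' (stop)
LCS = "n" (length 1)


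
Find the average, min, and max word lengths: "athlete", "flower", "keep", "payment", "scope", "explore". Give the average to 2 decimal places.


Lengths: "athlete"=7, "flower"=6, "keep"=4, "payment"=7, "scope"=5, "explore"=7
Sum = 36, Count = 6
Average = 36/6 = 6.00
= avg=6.00, min=4, max=7


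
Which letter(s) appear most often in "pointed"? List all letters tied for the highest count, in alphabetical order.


Word: "pointed"
Letter counts:
  'd': 1
  'e': 1
  'i': 1
  'n': 1
  'o': 1
  'p': 1
  't': 1
Maximum count = 1
Most frequent = 'd', 'e', 'i', 'n', 'o', 'p', 't' (1 time each)


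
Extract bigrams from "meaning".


Word: "meaning" (length 7)
Number of bigrams = 7 - 2 + 1 = 6
  Position 0: "me"
  Position 1: "ea"
  Position 2: "an"
  Position 3: "ni"
  Position 4: "in"
  Position 5: "ng"
Bigrams = "me", "ea", "an", "ni", "in", "ng"


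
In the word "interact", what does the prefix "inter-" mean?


Prefix: inter-
Example: interact (inter- + act)
Meaning = between


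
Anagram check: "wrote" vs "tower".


Word 1: "wrote" → sorted: eortw
Word 2: "tower" → sorted: eortw
Same letters? eortw == eortw
Anagram = Yes


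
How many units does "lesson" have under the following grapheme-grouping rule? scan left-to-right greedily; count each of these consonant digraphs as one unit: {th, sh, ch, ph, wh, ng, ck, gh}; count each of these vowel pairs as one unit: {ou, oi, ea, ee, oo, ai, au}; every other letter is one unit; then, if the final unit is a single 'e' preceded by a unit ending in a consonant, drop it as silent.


Word: "lesson" (6 letters)
Left-to-right scan:
  [1] 'l' (letter)
  [2] 'e' (letter)
  [3] 's' (letter)
  [4] 's' (letter)
  [5] 'o' (letter)
  [6] 'n' (letter)
Units from scan: 6
Sound units = 6 units


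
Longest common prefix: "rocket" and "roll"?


Word 1: "rocket"
Word 2: "roll"
Comparing from start:
  Pos 0: 'r' == 'r'
  Pos 1: 'o' == 'o'
  Pos 2: 'c' != 'l' (stop)
LCP = "ro" (length 2)


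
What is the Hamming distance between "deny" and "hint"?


Comparing character by character (same length = 4):
  Pos 0: 'd' vs 'h' !=
  Pos 1: 'e' vs 'i' !=
  Pos 2: 'n' vs 'n' =
  Pos 3: 'y' vs 't' !=
Hamming distance = 3


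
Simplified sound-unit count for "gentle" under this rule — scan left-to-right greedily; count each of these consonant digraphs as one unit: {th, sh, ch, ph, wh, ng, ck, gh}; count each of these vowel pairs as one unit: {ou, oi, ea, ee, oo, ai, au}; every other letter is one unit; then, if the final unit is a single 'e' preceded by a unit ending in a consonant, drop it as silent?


Word: "gentle" (6 letters)
Left-to-right scan:
  [1] 'g' (letter)
  [2] 'e' (letter)
  [3] 'n' (letter)
  [4] 't' (letter)
  [5] 'l' (letter)
  [6] 'e' (letter)
Units from scan: 6
Final unit is 'e' after a consonant -> drop as silent (-1)
Sound units = 5 units


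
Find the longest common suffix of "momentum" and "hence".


Word 1: "momentum"
Word 2: "hence"
Comparing from end:
  Pos -1: 'm' != 'e' (stop)
LCS = "" (length 0)


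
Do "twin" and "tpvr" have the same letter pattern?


Pattern of "twin": [0, 1, 2, 3]
Pattern of "tpvr": [0, 1, 2, 3]
Patterns match
Same pattern = Yes


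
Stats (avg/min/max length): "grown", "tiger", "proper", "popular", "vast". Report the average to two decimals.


Lengths: "grown"=5, "tiger"=5, "proper"=6, "popular"=7, "vast"=4
Sum = 27, Count = 5
Average = 27/5 = 5.40
= avg=5.40, min=4, max=7


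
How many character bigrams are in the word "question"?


Word: "question" (length 8)
Number of 2-grams = length - 2 + 1 = 8 - 2 + 1
= 7


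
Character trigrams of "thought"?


Word: "thought" (length 7)
Number of trigrams = 7 - 3 + 1 = 5
  Position 0: "tho"
  Position 1: "hou"
  Position 2: "oug"
  Position 3: "ugh"
  Position 4: "ght"
Trigrams = "tho", "hou", "oug", "ugh", "ght"


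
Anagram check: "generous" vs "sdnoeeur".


Word 1: "generous" → sorted: eegnorsu
Word 2: "sdnoeeur" → sorted: deenorsu
Same letters? eegnorsu != deenorsu
Anagram = No


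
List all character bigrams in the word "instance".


Word: "instance" (length 8)
Number of bigrams = 8 - 2 + 1 = 7
  Position 0: "in"
  Position 1: "ns"
  Position 2: "st"
  Position 3: "ta"
  Position 4: "an"
  Position 5: "nc"
  Position 6: "ce"
Bigrams = "in", "ns", "st", "ta", "an", "nc", "ce"


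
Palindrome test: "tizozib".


Word: "tizozib"
Reversed: "bizozit"
Forward == Backward? tizozib != bizozit
Palindrome = No


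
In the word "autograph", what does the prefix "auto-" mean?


Prefix: auto-
Example: autograph (auto- + graph)
Meaning = self


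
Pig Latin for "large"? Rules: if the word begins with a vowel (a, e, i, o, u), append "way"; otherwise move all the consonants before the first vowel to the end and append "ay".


Word: "large"
Starts with consonant(s) → move to end, add 'ay'
Consonant cluster: "l"
Pig Latin = "argelay"


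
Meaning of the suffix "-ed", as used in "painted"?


Suffix: -ed
Example: painted = paint + -ed
Meaning = past tense


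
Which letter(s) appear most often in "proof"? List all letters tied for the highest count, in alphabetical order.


Word: "proof"
Letter counts:
  'f': 1
  'o': 2
  'p': 1
  'r': 1
Maximum count = 2
Most frequent = 'o' (2 times each)


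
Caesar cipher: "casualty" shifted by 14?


Word: "casualty"
Shift: 14
Each letter → (letter + shift) mod 26:
  'c' (2) + 14 = 16 → 'q'
  'a' (0) + 14 = 14 → 'o'
  's' (18) + 14 = 6 → 'g'
  'u' (20) + 14 = 8 → 'i'
  'a' (0) + 14 = 14 → 'o'
  'l' (11) + 14 = 25 → 'z'
  't' (19) + 14 = 7 → 'h'
  'y' (24) + 14 = 12 → 'm'
Result = "qogiozhm"


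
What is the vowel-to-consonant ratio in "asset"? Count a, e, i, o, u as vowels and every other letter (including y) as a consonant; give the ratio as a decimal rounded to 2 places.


Word: "asset"
Vowels (a,e,i,o,u): 2
Consonants: 3
Ratio = 2/3
= 0.67


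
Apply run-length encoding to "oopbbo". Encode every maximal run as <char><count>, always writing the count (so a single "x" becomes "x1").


String: "oopbbo"
Scanning for consecutive runs:
  'o' x 2
  'p' x 1
  'b' x 2
  'o' x 1
RLE = "o2p1b2o1"


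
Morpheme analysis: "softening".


Word: "softening"
Morphemes: soft | -en | -ing
Each morpheme carries meaning
= 3 morphemes


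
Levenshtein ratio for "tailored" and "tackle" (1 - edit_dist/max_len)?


Word 1: "tailored" (length 8)
Word 2: "tackle" (length 6)
One optimal edit sequence:
  1. keep 't'
  2. keep 'a'
  3. delete 'i'  (+1)
  4. substitute 'l' -> 'c'  (+1)
  5. substitute 'o' -> 'k'  (+1)
  6. substitute 'r' -> 'l'  (+1)
  7. keep 'e'
  8. delete 'd'  (+1)
Edit distance = 5
Max length = max(8, 6) = 8
Similarity = 1 - 5/8
= 0.3750


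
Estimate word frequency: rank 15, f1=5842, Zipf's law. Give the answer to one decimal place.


Zipf's law: f(r) = f(1) / r
f(1) = 5842
f(15) = 5842 / 15
= 389.5 occurrences


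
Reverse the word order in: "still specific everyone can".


Original: "still specific everyone can"
Words (1..n): still | specific | everyone | can
Reversed (n..1): can | everyone | specific | still
Result = "can everyone specific still"


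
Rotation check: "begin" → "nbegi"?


Word: "begin", Candidate: "nbegi"
Method: check if candidate is substring of word+word
"beginbegin" contains "nbegi"? Yes
Is rotation = Yes


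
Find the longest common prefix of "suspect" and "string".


Word 1: "suspect"
Word 2: "string"
Comparing from start:
  Pos 0: 's' == 's'
  Pos 1: 'u' != 't' (stop)
LCP = "s" (length 1)


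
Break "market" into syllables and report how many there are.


Word: "market"
Syllable breakdown: mar · ket
Counting: 2 parts
= 2 syllables


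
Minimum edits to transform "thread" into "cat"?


Word 1: "thread" (length 6)
Word 2: "cat" (length 3)
One optimal edit sequence (insert/delete/substitute each cost 1):
  1. delete 't'  (+1)
  2. delete 'h'  (+1)
  3. delete 'r'  (+1)
  4. substitute 'e' -> 'c'  (+1)
  5. keep 'a'
  6. substitute 'd' -> 't'  (+1)
Total edit operations: 5
Edit distance = 5


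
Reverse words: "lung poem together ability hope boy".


Original: "lung poem together ability hope boy"
Words (1..n): lung | poem | together | ability | hope | boy
Reversed (n..1): boy | hope | ability | together | poem | lung
Result = "boy hope ability together poem lung"


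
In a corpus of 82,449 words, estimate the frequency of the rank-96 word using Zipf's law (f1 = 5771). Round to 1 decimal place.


Zipf's law: f(r) = f(1) / r
f(1) = 5771
f(96) = 5771 / 96
= 60.1 occurrences


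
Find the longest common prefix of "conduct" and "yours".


Word 1: "conduct"
Word 2: "yours"
Comparing from start:
  Pos 0: 'c' != 'y' (stop)
LCP = "" (length 0)


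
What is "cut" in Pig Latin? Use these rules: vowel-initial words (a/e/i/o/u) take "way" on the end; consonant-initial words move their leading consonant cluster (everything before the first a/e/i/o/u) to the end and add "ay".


Word: "cut"
Starts with consonant(s) → move to end, add 'ay'
Consonant cluster: "c"
Pig Latin = "utcay"


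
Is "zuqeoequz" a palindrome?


Word: "zuqeoequz"
Reversed: "zuqeoequz"
Forward == Backward? zuqeoequz == zuqeoequz
Palindrome = Yes


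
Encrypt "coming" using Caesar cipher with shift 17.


Word: "coming"
Shift: 17
Each letter → (letter + shift) mod 26:
  'c' (2) + 17 = 19 → 't'
  'o' (14) + 17 = 5 → 'f'
  'm' (12) + 17 = 3 → 'd'
  'i' (8) + 17 = 25 → 'z'
  'n' (13) + 17 = 4 → 'e'
  'g' (6) + 17 = 23 → 'x'
Result = "tfdzex"


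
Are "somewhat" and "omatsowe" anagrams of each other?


Word 1: "somewhat" → sorted: aehmostw
Word 2: "omatsowe" → sorted: aemoostw
Same letters? aehmostw != aemoostw
Anagram = No


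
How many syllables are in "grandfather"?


Word: "grandfather"
Syllable breakdown: grand · fa · ther
Counting: 3 parts
= 3 syllables


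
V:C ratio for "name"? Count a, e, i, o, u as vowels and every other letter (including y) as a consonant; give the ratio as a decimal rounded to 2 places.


Word: "name"
Vowels (a,e,i,o,u): 2
Consonants: 2
Ratio = 2/2
= 1.00


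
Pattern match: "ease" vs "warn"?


Pattern of "ease": [0, 1, 2, 0]
Pattern of "warn": [0, 1, 2, 3]
Patterns do not match
Same pattern = No


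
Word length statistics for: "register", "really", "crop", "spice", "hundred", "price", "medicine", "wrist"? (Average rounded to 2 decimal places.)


Lengths: "register"=8, "really"=6, "crop"=4, "spice"=5, "hundred"=7, "price"=5, "medicine"=8, "wrist"=5
Sum = 48, Count = 8
Average = 48/8 = 6.00
= avg=6.00, min=4, max=8


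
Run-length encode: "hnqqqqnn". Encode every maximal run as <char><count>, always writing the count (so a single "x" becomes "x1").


String: "hnqqqqnn"
Scanning for consecutive runs:
  'h' x 1
  'n' x 1
  'q' x 4
  'n' x 2
RLE = "h1n1q4n2"


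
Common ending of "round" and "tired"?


Word 1: "round"
Word 2: "tired"
Comparing from end:
  Pos -1: 'd' == 'd'
  Pos -2: 'n' != 'e' (stop)
LCS = "d" (length 1)


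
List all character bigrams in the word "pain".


Word: "pain" (length 4)
Number of bigrams = 4 - 2 + 1 = 3
  Position 0: "pa"
  Position 1: "ai"
  Position 2: "in"
Bigrams = "pa", "ai", "in"


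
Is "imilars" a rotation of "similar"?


Word: "similar", Candidate: "imilars"
Method: check if candidate is substring of word+word
"similarsimilar" contains "imilars"? Yes
Is rotation = Yes


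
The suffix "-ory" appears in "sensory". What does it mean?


Suffix: -ory
As in: sensory -> sense + -ory, with a spelling change
Meaning = relating to / place for


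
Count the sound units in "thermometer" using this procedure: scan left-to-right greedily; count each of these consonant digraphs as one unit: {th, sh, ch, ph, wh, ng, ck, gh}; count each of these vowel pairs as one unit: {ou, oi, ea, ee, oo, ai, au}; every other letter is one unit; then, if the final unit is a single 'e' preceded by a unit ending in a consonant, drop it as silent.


Word: "thermometer" (11 letters)
Left-to-right scan:
  [1] 'th' (digraph)
  [2] 'e' (letter)
  [3] 'r' (letter)
  [4] 'm' (letter)
  [5] 'o' (letter)
  [6] 'm' (letter)
  [7] 'e' (letter)
  [8] 't' (letter)
  [9] 'e' (letter)
  [10] 'r' (letter)
Units from scan: 10
Sound units = 10 units


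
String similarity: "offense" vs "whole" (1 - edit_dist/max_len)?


Word 1: "offense" (length 7)
Word 2: "whole" (length 5)
One optimal edit sequence:
  1. delete 'o'  (+1)
  2. delete 'f'  (+1)
  3. substitute 'f' -> 'w'  (+1)
  4. substitute 'e' -> 'h'  (+1)
  5. substitute 'n' -> 'o'  (+1)
  6. substitute 's' -> 'l'  (+1)
  7. keep 'e'
Edit distance = 6
Max length = max(7, 5) = 7
Similarity = 1 - 6/7
= 0.1429


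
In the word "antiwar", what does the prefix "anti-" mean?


Prefix: anti-
As in: antiwar -> anti- + war
Meaning = against


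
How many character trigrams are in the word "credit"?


Word: "credit" (length 6)
Number of 3-grams = length - 3 + 1 = 6 - 3 + 1
= 4


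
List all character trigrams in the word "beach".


Word: "beach" (length 5)
Number of trigrams = 5 - 3 + 1 = 3
  Position 0: "bea"
  Position 1: "eac"
  Position 2: "ach"
Trigrams = "bea", "eac", "ach"


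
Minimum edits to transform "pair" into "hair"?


Word 1: "pair" (length 4)
Word 2: "hair" (length 4)
One optimal edit sequence (insert/delete/substitute each cost 1):
  1. substitute 'p' -> 'h'  (+1)
  2. keep 'a'
  3. keep 'i'
  4. keep 'r'
Total edit operations: 1
Edit distance = 1


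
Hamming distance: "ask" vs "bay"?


Comparing character by character (same length = 3):
  Pos 0: 'a' vs 'b' !=
  Pos 1: 's' vs 'a' !=
  Pos 2: 'k' vs 'y' !=
Hamming distance = 3


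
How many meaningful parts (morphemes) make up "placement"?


Word: "placement"
Morphemes: place + -ment
Each morpheme carries meaning
= 2 morphemes


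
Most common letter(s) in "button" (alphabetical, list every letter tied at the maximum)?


Word: "button"
Letter counts:
  'b': 1
  'n': 1
  'o': 1
  't': 2
  'u': 1
Maximum count = 2
Most frequent = 't' (2 times each)


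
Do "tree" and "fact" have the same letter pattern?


Pattern of "tree": [0, 1, 2, 2]
Pattern of "fact": [0, 1, 2, 3]
Patterns do not match
Same pattern = No


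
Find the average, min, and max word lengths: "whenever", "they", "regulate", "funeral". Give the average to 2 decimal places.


Lengths: "whenever"=8, "they"=4, "regulate"=8, "funeral"=7
Sum = 27, Count = 4
Average = 27/4 = 6.75
= avg=6.75, min=4, max=8


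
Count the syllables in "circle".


Word: "circle"
Syllable breakdown: cir / cle
Counting: 2 parts
= 2 syllables


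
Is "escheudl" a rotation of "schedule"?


Word: "schedule", Candidate: "escheudl"
Method: check if candidate is substring of word+word
"scheduleschedule" contains "escheudl"? No
Is rotation = No


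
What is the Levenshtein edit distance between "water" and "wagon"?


Word 1: "water" (length 5)
Word 2: "wagon" (length 5)
One optimal edit sequence (insert/delete/substitute each cost 1):
  1. keep 'w'
  2. keep 'a'
  3. substitute 't' -> 'g'  (+1)
  4. substitute 'e' -> 'o'  (+1)
  5. substitute 'r' -> 'n'  (+1)
Total edit operations: 3
Edit distance = 3


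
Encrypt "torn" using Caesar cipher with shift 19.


Word: "torn"
Shift: 19
Each letter → (letter + shift) mod 26:
  't' (19) + 19 = 12 → 'm'
  'o' (14) + 19 = 7 → 'h'
  'r' (17) + 19 = 10 → 'k'
  'n' (13) + 19 = 6 → 'g'
Result = "mhkg"


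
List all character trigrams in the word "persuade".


Word: "persuade" (length 8)
Number of trigrams = 8 - 3 + 1 = 6
  Position 0: "per"
  Position 1: "ers"
  Position 2: "rsu"
  Position 3: "sua"
  Position 4: "uad"
  Position 5: "ade"
Trigrams = "per", "ers", "rsu", "sua", "uad", "ade"


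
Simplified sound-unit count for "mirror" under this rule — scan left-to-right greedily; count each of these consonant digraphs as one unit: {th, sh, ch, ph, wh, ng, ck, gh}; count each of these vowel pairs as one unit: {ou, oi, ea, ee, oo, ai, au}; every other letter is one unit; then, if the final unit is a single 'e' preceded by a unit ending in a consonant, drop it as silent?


Word: "mirror" (6 letters)
Left-to-right scan:
  1. 'm' (letter)
  2. 'i' (letter)
  3. 'r' (letter)
  4. 'r' (letter)
  5. 'o' (letter)
  6. 'r' (letter)
Units from scan: 6
Sound units = 6 units


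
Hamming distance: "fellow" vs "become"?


Comparing character by character (same length = 6):
  Pos 0: 'f' vs 'b' !=
  Pos 1: 'e' vs 'e' =
  Pos 2: 'l' vs 'c' !=
  Pos 3: 'l' vs 'o' !=
  Pos 4: 'o' vs 'm' !=
  Pos 5: 'w' vs 'e' !=
Hamming distance = 5


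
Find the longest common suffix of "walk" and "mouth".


Word 1: "walk"
Word 2: "mouth"
Comparing from end:
  Pos -1: 'k' != 'h' (stop)
LCS = "" (length 0)


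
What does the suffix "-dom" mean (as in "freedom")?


Suffix: -dom
Example: freedom (free + -dom)
Meaning = state / realm


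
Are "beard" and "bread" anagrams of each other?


Word 1: "beard" → sorted: abder
Word 2: "bread" → sorted: abder
Same letters? abder == abder
Anagram = Yes


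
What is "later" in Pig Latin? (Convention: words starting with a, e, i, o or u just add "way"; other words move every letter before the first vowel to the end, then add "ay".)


Word: "later"
Starts with consonant(s) → move to end, add 'ay'
Consonant cluster: "l"
Pig Latin = "aterlay"


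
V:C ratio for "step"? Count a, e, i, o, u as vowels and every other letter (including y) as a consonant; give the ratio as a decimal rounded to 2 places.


Word: "step"
Vowels (a,e,i,o,u): 1
Consonants: 3
Ratio = 1/3
= 0.33


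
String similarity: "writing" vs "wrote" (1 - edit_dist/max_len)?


Word 1: "writing" (length 7)
Word 2: "wrote" (length 5)
One optimal edit sequence:
  1. keep 'w'
  2. keep 'r'
  3. substitute 'i' -> 'o'  (+1)
  4. keep 't'
  5. delete 'i'  (+1)
  6. delete 'n'  (+1)
  7. substitute 'g' -> 'e'  (+1)
Edit distance = 4
Max length = max(7, 5) = 7
Similarity = 1 - 4/7
= 0.4286


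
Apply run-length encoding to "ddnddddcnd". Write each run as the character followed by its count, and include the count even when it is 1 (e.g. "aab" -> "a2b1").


String: "ddnddddcnd"
Scanning for consecutive runs:
  'd' x 2
  'n' x 1
  'd' x 4
  'c' x 1
  'n' x 1
  'd' x 1
RLE = "d2n1d4c1n1d1"


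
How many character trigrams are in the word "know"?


Word: "know" (length 4)
Number of 3-grams = length - 3 + 1 = 4 - 3 + 1
= 2


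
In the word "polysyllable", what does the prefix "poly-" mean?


Prefix: poly-
As in: polysyllable -> poly- + syllable
Meaning = many


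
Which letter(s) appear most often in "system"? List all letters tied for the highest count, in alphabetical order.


Word: "system"
Letter counts:
  'e': 1
  'm': 1
  's': 2
  't': 1
  'y': 1
Maximum count = 2
Most frequent = 's' (2 times each)


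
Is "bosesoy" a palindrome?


Word: "bosesoy"
Reversed: "yosesob"
Forward == Backward? bosesoy != yosesob
Palindrome = No


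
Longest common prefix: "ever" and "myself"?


Word 1: "ever"
Word 2: "myself"
Comparing from start:
  Pos 0: 'e' != 'm' (stop)
LCP = "" (length 0)


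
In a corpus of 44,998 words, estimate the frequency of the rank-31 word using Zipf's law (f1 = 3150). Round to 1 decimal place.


Zipf's law: f(r) = f(1) / r
f(1) = 3150
f(31) = 3150 / 31
= 101.6 occurrences


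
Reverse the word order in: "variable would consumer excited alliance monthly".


Original: "variable would consumer excited alliance monthly"
Words (1..n): variable | would | consumer | excited | alliance | monthly
Reversed (n..1): monthly | alliance | excited | consumer | would | variable
Result = "monthly alliance excited consumer would variable"


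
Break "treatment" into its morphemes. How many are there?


Word: "treatment"
Morphemes: treat | -ment
Each morpheme carries meaning
= 2 morphemes


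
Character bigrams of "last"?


Word: "last" (length 4)
Number of bigrams = 4 - 2 + 1 = 3
  Position 0: "la"
  Position 1: "as"
  Position 2: "st"
Bigrams = "la", "as", "st"


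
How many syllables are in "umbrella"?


Word: "umbrella"
Syllable breakdown: um | brel | la
Counting: 3 parts
= 3 syllables


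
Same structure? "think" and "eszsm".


Pattern of "think": [0, 1, 2, 3, 4]
Pattern of "eszsm": [0, 1, 2, 1, 3]
Patterns do not match
Same pattern = No


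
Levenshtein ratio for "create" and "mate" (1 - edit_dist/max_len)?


Word 1: "create" (length 6)
Word 2: "mate" (length 4)
One optimal edit sequence:
  1. delete 'c'  (+1)
  2. delete 'r'  (+1)
  3. substitute 'e' -> 'm'  (+1)
  4. keep 'a'
  5. keep 't'
  6. keep 'e'
Edit distance = 3
Max length = max(6, 4) = 6
Similarity = 1 - 3/6
= 0.5000


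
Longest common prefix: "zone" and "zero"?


Word 1: "zone"
Word 2: "zero"
Comparing from start:
  Pos 0: 'z' == 'z'
  Pos 1: 'o' != 'e' (stop)
LCP = "z" (length 1)


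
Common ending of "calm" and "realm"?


Word 1: "calm"
Word 2: "realm"
Comparing from end:
  Pos -1: 'm' == 'm'
  Pos -2: 'l' == 'l'
  Pos -3: 'a' == 'a'
  Pos -4: 'c' != 'e' (stop)
LCS = "alm" (length 3)


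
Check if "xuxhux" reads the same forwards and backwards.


Word: "xuxhux"
Reversed: "xuhxux"
Forward == Backward? xuxhux != xuhxux
Palindrome = No


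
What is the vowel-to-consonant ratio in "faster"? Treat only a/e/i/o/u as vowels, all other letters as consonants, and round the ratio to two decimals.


Word: "faster"
Vowels (a,e,i,o,u): 2
Consonants: 4
Ratio = 2/4
= 0.50


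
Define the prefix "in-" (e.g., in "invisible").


Prefix: in-
Example: invisible = in- + visible
Meaning = not / into


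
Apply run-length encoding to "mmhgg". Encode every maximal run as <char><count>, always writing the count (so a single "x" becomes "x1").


String: "mmhgg"
Scanning for consecutive runs:
  'm' x 2
  'h' x 1
  'g' x 2
RLE = "m2h1g2"


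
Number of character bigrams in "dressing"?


Word: "dressing" (length 8)
Number of 2-grams = length - 2 + 1 = 8 - 2 + 1
= 7


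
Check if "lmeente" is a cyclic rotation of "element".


Word: "element", Candidate: "lmeente"
Method: check if candidate is substring of word+word
"elementelement" contains "lmeente"? No
Is rotation = No


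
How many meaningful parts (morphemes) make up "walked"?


Word: "walked"
Morphemes: walk / -ed
Each morpheme carries meaning
= 2 morphemes


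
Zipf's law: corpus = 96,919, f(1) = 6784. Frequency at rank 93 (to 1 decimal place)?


Zipf's law: f(r) = f(1) / r
f(1) = 6784
f(93) = 6784 / 93
= 72.9 occurrences


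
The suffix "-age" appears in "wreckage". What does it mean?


Suffix: -age
Example: wreckage (wreck + -age)
Meaning = result / collection


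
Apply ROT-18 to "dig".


Word: "dig"
Shift: 18
Each letter → (letter + shift) mod 26:
  'd' (3) + 18 = 21 → 'v'
  'i' (8) + 18 = 0 → 'a'
  'g' (6) + 18 = 24 → 'y'
Result = "vay"


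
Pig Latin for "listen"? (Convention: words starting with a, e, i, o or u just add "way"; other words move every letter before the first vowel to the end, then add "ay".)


Word: "listen"
Starts with consonant(s) → move to end, add 'ay'
Consonant cluster: "l"
Pig Latin = "istenlay"


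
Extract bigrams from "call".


Word: "call" (length 4)
Number of bigrams = 4 - 2 + 1 = 3
  Position 0: "ca"
  Position 1: "al"
  Position 2: "ll"
Bigrams = "ca", "al", "ll"


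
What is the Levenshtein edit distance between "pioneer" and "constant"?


Word 1: "pioneer" (length 7)
Word 2: "constant" (length 8)
One optimal edit sequence (insert/delete/substitute each cost 1):
  1. delete 'p'  (+1)
  2. substitute 'i' -> 'c'  (+1)
  3. keep 'o'
  4. keep 'n'
  5. insert 's'  (+1)
  6. insert 't'  (+1)
  7. substitute 'e' -> 'a'  (+1)
  8. substitute 'e' -> 'n'  (+1)
  9. substitute 'r' -> 't'  (+1)
Total edit operations: 7
Edit distance = 7


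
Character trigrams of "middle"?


Word: "middle" (length 6)
Number of trigrams = 6 - 3 + 1 = 4
  Position 0: "mid"
  Position 1: "idd"
  Position 2: "ddl"
  Position 3: "dle"
Trigrams = "mid", "idd", "ddl", "dle"


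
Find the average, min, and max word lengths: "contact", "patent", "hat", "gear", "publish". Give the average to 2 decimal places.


Lengths: "contact"=7, "patent"=6, "hat"=3, "gear"=4, "publish"=7
Sum = 27, Count = 5
Average = 27/5 = 5.40
= avg=5.40, min=3, max=7


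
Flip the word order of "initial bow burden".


Original: "initial bow burden"
Words (1..n): initial | bow | burden
Reversed (n..1): burden | bow | initial
Result = "burden bow initial"


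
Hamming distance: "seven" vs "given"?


Comparing character by character (same length = 5):
  Pos 0: 's' vs 'g' !=
  Pos 1: 'e' vs 'i' !=
  Pos 2: 'v' vs 'v' =
  Pos 3: 'e' vs 'e' =
  Pos 4: 'n' vs 'n' =
Hamming distance = 2


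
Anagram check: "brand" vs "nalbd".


Word 1: "brand" → sorted: abdnr
Word 2: "nalbd" → sorted: abdln
Same letters? abdnr != abdln
Anagram = No


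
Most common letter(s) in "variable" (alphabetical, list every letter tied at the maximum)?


Word: "variable"
Letter counts:
  'a': 2
  'b': 1
  'e': 1
  'i': 1
  'l': 1
  'r': 1
  'v': 1
Maximum count = 2
Most frequent = 'a' (2 times each)


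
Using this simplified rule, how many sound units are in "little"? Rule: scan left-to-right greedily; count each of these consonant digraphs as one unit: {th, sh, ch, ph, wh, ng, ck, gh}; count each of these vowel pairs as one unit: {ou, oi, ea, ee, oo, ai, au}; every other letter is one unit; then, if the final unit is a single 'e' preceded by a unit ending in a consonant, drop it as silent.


Word: "little" (6 letters)
Left-to-right scan:
  1. 'l' (letter)
  2. 'i' (letter)
  3. 't' (letter)
  4. 't' (letter)
  5. 'l' (letter)
  6. 'e' (letter)
Units from scan: 6
Final unit is 'e' after a consonant -> drop as silent (-1)
Sound units = 5 units


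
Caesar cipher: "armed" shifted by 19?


Word: "armed"
Shift: 19
Each letter → (letter + shift) mod 26:
  'a' (0) + 19 = 19 → 't'
  'r' (17) + 19 = 10 → 'k'
  'm' (12) + 19 = 5 → 'f'
  'e' (4) + 19 = 23 → 'x'
  'd' (3) + 19 = 22 → 'w'
Result = "tkfxw"


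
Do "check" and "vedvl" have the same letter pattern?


Pattern of "check": [0, 1, 2, 0, 3]
Pattern of "vedvl": [0, 1, 2, 0, 3]
Patterns match
Same pattern = Yes


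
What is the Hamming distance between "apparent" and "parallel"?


Comparing character by character (same length = 8):
  Pos 0: 'a' vs 'p' !=
  Pos 1: 'p' vs 'a' !=
  Pos 2: 'p' vs 'r' !=
  Pos 3: 'a' vs 'a' =
  Pos 4: 'r' vs 'l' !=
  Pos 5: 'e' vs 'l' !=
  Pos 6: 'n' vs 'e' !=
  Pos 7: 't' vs 'l' !=
Hamming distance = 7


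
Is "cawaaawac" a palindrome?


Word: "cawaaawac"
Reversed: "cawaaawac"
Forward == Backward? cawaaawac == cawaaawac
Palindrome = Yes


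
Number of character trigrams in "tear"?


Word: "tear" (length 4)
Number of 3-grams = length - 3 + 1 = 4 - 3 + 1
= 2


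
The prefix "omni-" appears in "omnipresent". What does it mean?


Prefix: omni-
Example: omnipresent = omni- + present
Meaning = all


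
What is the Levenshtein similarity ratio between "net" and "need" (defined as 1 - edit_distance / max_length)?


Word 1: "net" (length 3)
Word 2: "need" (length 4)
One optimal edit sequence:
  1. keep 'n'
  2. insert 'e'  (+1)
  3. keep 'e'
  4. substitute 't' -> 'd'  (+1)
Edit distance = 2
Max length = max(3, 4) = 4
Similarity = 1 - 2/4
= 0.5000


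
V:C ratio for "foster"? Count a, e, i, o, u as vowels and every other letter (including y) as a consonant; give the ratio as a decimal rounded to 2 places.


Word: "foster"
Vowels (a,e,i,o,u): 2
Consonants: 4
Ratio = 2/4
= 0.50


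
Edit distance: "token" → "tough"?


Word 1: "token" (length 5)
Word 2: "tough" (length 5)
One optimal edit sequence (insert/delete/substitute each cost 1):
  1. keep 't'
  2. keep 'o'
  3. substitute 'k' -> 'u'  (+1)
  4. substitute 'e' -> 'g'  (+1)
  5. substitute 'n' -> 'h'  (+1)
Total edit operations: 3
Edit distance = 3


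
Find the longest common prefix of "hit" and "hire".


Word 1: "hit"
Word 2: "hire"
Comparing from start:
  Pos 0: 'h' == 'h'
  Pos 1: 'i' == 'i'
  Pos 2: 't' != 'r' (stop)
LCP = "hi" (length 2)


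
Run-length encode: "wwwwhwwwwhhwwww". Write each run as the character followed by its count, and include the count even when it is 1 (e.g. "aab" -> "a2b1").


String: "wwwwhwwwwhhwwww"
Scanning for consecutive runs:
  'w' x 4
  'h' x 1
  'w' x 4
  'h' x 2
  'w' x 4
RLE = "w4h1w4h2w4"


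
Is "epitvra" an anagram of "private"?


Word 1: "private" → sorted: aeiprtv
Word 2: "epitvra" → sorted: aeiprtv
Same letters? aeiprtv == aeiprtv
Anagram = Yes


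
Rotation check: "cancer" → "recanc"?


Word: "cancer", Candidate: "recanc"
Method: check if candidate is substring of word+word
"cancercancer" contains "recanc"? No
Is rotation = No


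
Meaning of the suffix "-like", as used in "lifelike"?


Suffix: -like
As in: lifelike -> life + -like
Meaning = resembling


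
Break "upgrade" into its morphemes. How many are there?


Word: "upgrade"
Morphemes: up- | grade
Each morpheme carries meaning
= 2 morphemes


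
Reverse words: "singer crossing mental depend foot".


Original: "singer crossing mental depend foot"
Words (1..n): singer | crossing | mental | depend | foot
Reversed (n..1): foot | depend | mental | crossing | singer
Result = "foot depend mental crossing singer"


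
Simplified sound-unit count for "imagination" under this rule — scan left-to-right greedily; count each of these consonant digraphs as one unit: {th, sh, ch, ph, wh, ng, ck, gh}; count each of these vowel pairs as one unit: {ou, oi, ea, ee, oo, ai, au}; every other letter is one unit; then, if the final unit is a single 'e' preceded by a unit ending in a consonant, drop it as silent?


Word: "imagination" (11 letters)
Left-to-right scan:
  1. 'i' (letter)
  2. 'm' (letter)
  3. 'a' (letter)
  4. 'g' (letter)
  5. 'i' (letter)
  6. 'n' (letter)
  7. 'a' (letter)
  8. 't' (letter)
  9. 'i' (letter)
  10. 'o' (letter)
  11. 'n' (letter)
Units from scan: 11
Sound units = 11 units


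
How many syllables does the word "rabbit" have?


Word: "rabbit"
Syllable breakdown: rab-bit
Counting: 2 parts
= 2 syllables


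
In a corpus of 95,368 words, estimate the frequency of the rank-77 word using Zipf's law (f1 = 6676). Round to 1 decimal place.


Zipf's law: f(r) = f(1) / r
f(1) = 6676
f(77) = 6676 / 77
= 86.7 occurrences


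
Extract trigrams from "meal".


Word: "meal" (length 4)
Number of trigrams = 4 - 3 + 1 = 2
  Position 0: "mea"
  Position 1: "eal"
Trigrams = "mea", "eal"


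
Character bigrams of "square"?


Word: "square" (length 6)
Number of bigrams = 6 - 2 + 1 = 5
  Position 0: "sq"
  Position 1: "qu"
  Position 2: "ua"
  Position 3: "ar"
  Position 4: "re"
Bigrams = "sq", "qu", "ua", "ar", "re"


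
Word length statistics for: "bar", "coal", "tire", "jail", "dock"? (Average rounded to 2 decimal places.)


Lengths: "bar"=3, "coal"=4, "tire"=4, "jail"=4, "dock"=4
Sum = 19, Count = 5
Average = 19/5 = 3.80
= avg=3.80, min=3, max=4


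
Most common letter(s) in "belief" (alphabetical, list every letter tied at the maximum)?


Word: "belief"
Letter counts:
  'b': 1
  'e': 2
  'f': 1
  'i': 1
  'l': 1
Maximum count = 2
Most frequent = 'e' (2 times each)


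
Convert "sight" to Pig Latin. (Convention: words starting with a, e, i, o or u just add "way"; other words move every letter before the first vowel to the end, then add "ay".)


Word: "sight"
Starts with consonant(s) → move to end, add 'ay'
Consonant cluster: "s"
Pig Latin = "ightsay"


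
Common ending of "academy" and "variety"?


Word 1: "academy"
Word 2: "variety"
Comparing from end:
  Pos -1: 'y' == 'y'
  Pos -2: 'm' != 't' (stop)
LCS = "y" (length 1)


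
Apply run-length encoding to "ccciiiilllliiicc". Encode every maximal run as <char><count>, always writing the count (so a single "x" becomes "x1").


String: "ccciiiilllliiicc"
Scanning for consecutive runs:
  'c' x 3
  'i' x 4
  'l' x 4
  'i' x 3
  'c' x 2
RLE = "c3i4l4i3c2"


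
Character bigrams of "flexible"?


Word: "flexible" (length 8)
Number of bigrams = 8 - 2 + 1 = 7
  Position 0: "fl"
  Position 1: "le"
  Position 2: "ex"
  Position 3: "xi"
  Position 4: "ib"
  Position 5: "bl"
  Position 6: "le"
Bigrams = "fl", "le", "ex", "xi", "ib", "bl", "le"


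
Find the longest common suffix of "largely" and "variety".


Word 1: "largely"
Word 2: "variety"
Comparing from end:
  Pos -1: 'y' == 'y'
  Pos -2: 'l' != 't' (stop)
LCS = "y" (length 1)


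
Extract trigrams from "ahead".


Word: "ahead" (length 5)
Number of trigrams = 5 - 3 + 1 = 3
  Position 0: "ahe"
  Position 1: "hea"
  Position 2: "ead"
Trigrams = "ahe", "hea", "ead"


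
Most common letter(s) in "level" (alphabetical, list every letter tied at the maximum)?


Word: "level"
Letter counts:
  'e': 2
  'l': 2
  'v': 1
Maximum count = 2
Most frequent = 'e', 'l' (2 times each)


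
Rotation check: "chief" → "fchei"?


Word: "chief", Candidate: "fchei"
Method: check if candidate is substring of word+word
"chiefchief" contains "fchei"? No
Is rotation = No


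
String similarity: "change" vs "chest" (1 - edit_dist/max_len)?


Word 1: "change" (length 6)
Word 2: "chest" (length 5)
One optimal edit sequence:
  1. keep 'c'
  2. keep 'h'
  3. delete 'a'  (+1)
  4. substitute 'n' -> 'e'  (+1)
  5. substitute 'g' -> 's'  (+1)
  6. substitute 'e' -> 't'  (+1)
Edit distance = 4
Max length = max(6, 5) = 6
Similarity = 1 - 4/6
= 0.3333


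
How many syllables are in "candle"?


Word: "candle"
Syllable breakdown: can · dle
Counting: 2 parts
= 2 syllables


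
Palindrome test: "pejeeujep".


Word: "pejeeujep"
Reversed: "pejueejep"
Forward == Backward? pejeeujep != pejueejep
Palindrome = No


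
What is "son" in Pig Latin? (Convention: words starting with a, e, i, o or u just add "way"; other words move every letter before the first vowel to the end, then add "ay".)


Word: "son"
Starts with consonant(s) → move to end, add 'ay'
Consonant cluster: "s"
Pig Latin = "onsay"


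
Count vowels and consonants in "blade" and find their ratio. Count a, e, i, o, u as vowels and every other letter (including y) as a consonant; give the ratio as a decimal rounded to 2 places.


Word: "blade"
Vowels (a,e,i,o,u): 2
Consonants: 3
Ratio = 2/3
= 0.67


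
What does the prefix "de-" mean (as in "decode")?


Prefix: de-
Example: decode = de- + code
Meaning = remove / reverse


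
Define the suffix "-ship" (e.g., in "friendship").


Suffix: -ship
As in: friendship -> friend + -ship
Meaning = state / position


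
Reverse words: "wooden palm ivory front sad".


Original: "wooden palm ivory front sad"
Words (1..n): wooden | palm | ivory | front | sad
Reversed (n..1): sad | front | ivory | palm | wooden
Result = "sad front ivory palm wooden"


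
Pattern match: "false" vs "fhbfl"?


Pattern of "false": [0, 1, 2, 3, 4]
Pattern of "fhbfl": [0, 1, 2, 0, 3]
Patterns do not match
Same pattern = No


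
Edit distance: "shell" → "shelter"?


Word 1: "shell" (length 5)
Word 2: "shelter" (length 7)
One optimal edit sequence (insert/delete/substitute each cost 1):
  1. keep 's'
  2. keep 'h'
  3. keep 'e'
  4. keep 'l'
  5. insert 't'  (+1)
  6. insert 'e'  (+1)
  7. substitute 'l' -> 'r'  (+1)
Total edit operations: 3
Edit distance = 3


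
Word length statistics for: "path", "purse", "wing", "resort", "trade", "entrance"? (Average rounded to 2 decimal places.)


Lengths: "path"=4, "purse"=5, "wing"=4, "resort"=6, "trade"=5, "entrance"=8
Sum = 32, Count = 6
Average = 32/6 = 5.33
= avg=5.33, min=4, max=8


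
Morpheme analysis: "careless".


Word: "careless"
Morphemes: care | -less
Each morpheme carries meaning
= 2 morphemes


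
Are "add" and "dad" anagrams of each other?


Word 1: "add" → sorted: add
Word 2: "dad" → sorted: add
Same letters? add == add
Anagram = Yes


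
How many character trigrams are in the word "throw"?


Word: "throw" (length 5)
Number of 3-grams = length - 3 + 1 = 5 - 3 + 1
= 3


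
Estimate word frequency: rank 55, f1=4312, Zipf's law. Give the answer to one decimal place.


Zipf's law: f(r) = f(1) / r
f(1) = 4312
f(55) = 4312 / 55
= 78.4 occurrences


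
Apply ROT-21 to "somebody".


Word: "somebody"
Shift: 21
Each letter → (letter + shift) mod 26:
  's' (18) + 21 = 13 → 'n'
  'o' (14) + 21 = 9 → 'j'
  'm' (12) + 21 = 7 → 'h'
  'e' (4) + 21 = 25 → 'z'
  'b' (1) + 21 = 22 → 'w'
  'o' (14) + 21 = 9 → 'j'
  'd' (3) + 21 = 24 → 'y'
  'y' (24) + 21 = 19 → 't'
Result = "njhzwjyt"


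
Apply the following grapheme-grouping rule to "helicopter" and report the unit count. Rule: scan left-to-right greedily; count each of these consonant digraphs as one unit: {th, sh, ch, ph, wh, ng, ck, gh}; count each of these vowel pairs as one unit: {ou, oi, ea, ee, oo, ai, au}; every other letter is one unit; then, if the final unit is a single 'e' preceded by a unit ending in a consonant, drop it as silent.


Word: "helicopter" (10 letters)
Left-to-right scan:
  1. 'h' (letter)
  2. 'e' (letter)
  3. 'l' (letter)
  4. 'i' (letter)
  5. 'c' (letter)
  6. 'o' (letter)
  7. 'p' (letter)
  8. 't' (letter)
  9. 'e' (letter)
  10. 'r' (letter)
Units from scan: 10
Sound units = 10 units


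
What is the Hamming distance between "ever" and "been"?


Comparing character by character (same length = 4):
  Pos 0: 'e' vs 'b' !=
  Pos 1: 'v' vs 'e' !=
  Pos 2: 'e' vs 'e' =
  Pos 3: 'r' vs 'n' !=
Hamming distance = 3


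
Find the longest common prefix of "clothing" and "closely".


Word 1: "clothing"
Word 2: "closely"
Comparing from start:
  Pos 0: 'c' == 'c'
  Pos 1: 'l' == 'l'
  Pos 2: 'o' == 'o'
  Pos 3: 't' != 's' (stop)
LCP = "clo" (length 3)


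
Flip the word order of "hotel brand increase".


Original: "hotel brand increase"
Words (1..n): hotel | brand | increase
Reversed (n..1): increase | brand | hotel
Result = "increase brand hotel"


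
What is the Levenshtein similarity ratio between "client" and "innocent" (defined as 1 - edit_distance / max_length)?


Word 1: "client" (length 6)
Word 2: "innocent" (length 8)
One optimal edit sequence:
  1. insert 'i'  (+1)
  2. insert 'n'  (+1)
  3. substitute 'c' -> 'n'  (+1)
  4. substitute 'l' -> 'o'  (+1)
  5. substitute 'i' -> 'c'  (+1)
  6. keep 'e'
  7. keep 'n'
  8. keep 't'
Edit distance = 5
Max length = max(6, 8) = 8
Similarity = 1 - 5/8
= 0.3750


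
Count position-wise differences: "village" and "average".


Comparing character by character (same length = 7):
  Pos 0: 'v' vs 'a' !=
  Pos 1: 'i' vs 'v' !=
  Pos 2: 'l' vs 'e' !=
  Pos 3: 'l' vs 'r' !=
  Pos 4: 'a' vs 'a' =
  Pos 5: 'g' vs 'g' =
  Pos 6: 'e' vs 'e' =
Hamming distance = 4


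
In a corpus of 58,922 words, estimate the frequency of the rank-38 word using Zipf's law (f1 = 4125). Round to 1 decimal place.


Zipf's law: f(r) = f(1) / r
f(1) = 4125
f(38) = 4125 / 38
= 108.6 occurrences


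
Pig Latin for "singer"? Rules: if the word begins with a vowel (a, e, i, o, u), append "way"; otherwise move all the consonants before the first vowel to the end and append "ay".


Word: "singer"
Starts with consonant(s) → move to end, add 'ay'
Consonant cluster: "s"
Pig Latin = "ingersay"


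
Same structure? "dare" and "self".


Pattern of "dare": [0, 1, 2, 3]
Pattern of "self": [0, 1, 2, 3]
Patterns match
Same pattern = Yes


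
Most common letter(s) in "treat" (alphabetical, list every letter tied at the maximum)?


Word: "treat"
Letter counts:
  'a': 1
  'e': 1
  'r': 1
  't': 2
Maximum count = 2
Most frequent = 't' (2 times each)
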